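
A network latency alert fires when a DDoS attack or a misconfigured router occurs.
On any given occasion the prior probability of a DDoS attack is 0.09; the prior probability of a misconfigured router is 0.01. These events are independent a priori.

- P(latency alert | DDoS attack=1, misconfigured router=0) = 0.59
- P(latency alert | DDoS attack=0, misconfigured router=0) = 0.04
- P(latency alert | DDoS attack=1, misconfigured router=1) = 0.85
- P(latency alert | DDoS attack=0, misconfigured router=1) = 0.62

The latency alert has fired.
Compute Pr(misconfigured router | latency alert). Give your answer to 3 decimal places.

By total probability over the 4 (DDoS attack, misconfigured router) configurations:
  P(latency alert) = 0.04*0.91*0.99 + 0.62*0.91*0.01 + 0.59*0.09*0.99 + 0.85*0.09*0.01
        = 0.036036 + 0.005642 + 0.052569 + 0.000765 = 0.095012
Keeping only the misconfigured router-present terms gives 0.006407, so
  P(misconfigured router | latency alert) = 0.006407 / 0.095012 ≈ 0.067

Pr(misconfigured router | latency alert) ≈ 0.067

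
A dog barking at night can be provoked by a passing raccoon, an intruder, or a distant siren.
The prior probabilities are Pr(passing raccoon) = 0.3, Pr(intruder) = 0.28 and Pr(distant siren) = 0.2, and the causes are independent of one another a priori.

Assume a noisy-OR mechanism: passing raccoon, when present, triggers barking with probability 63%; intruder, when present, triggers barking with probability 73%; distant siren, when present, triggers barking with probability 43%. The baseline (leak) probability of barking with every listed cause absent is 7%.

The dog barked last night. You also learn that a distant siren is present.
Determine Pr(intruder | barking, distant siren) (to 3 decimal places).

Pr(intruder | barking, distant siren) ≈ 0.376

Under noisy-OR, P(barking | causes) = 1 − (1−0.07)·∏(1−qᵢ) over the active causes.
Weight on intruder=true, given the evidence: 0.167947 + 0.079552 = 0.247499
The normalizing constant is 0.4699·0.7·0.72 + 0.856873·0.7·0.28 + 0.803863·0.3·0.72 + 0.947043·0.3·0.28 = 0.657963
Posterior = 0.247499 / 0.657963 ≈ 0.376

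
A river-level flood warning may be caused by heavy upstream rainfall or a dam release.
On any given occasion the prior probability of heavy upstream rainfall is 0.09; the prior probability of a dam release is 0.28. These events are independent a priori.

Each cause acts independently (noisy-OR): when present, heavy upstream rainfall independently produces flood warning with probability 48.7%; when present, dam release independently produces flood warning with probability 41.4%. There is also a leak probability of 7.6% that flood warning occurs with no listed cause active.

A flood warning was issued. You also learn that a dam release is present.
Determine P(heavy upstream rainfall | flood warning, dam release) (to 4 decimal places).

P(heavy upstream rainfall | flood warning, dam release) ≈ 0.1348

Under noisy-OR, P(flood warning | causes) = 1 − (1−0.076)·∏(1−qᵢ) over the active causes.
By total probability over both values of heavy upstream rainfall:
  P(flood warning | dam release) = 0.458536×0.91 + 0.722229×0.09
        = 0.417268 + 0.065001 = 0.482269
The terms with heavy upstream rainfall present sum to 0.065001, so
  P(heavy upstream rainfall | flood warning, dam release) = 0.065001 / 0.482269 ≈ 0.1348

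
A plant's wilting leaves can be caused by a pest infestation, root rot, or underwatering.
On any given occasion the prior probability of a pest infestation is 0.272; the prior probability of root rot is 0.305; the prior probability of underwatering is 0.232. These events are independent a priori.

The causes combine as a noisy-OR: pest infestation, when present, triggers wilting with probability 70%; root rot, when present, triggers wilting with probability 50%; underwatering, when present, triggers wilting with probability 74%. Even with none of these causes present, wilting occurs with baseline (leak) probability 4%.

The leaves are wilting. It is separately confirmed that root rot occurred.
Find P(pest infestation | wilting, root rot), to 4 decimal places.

Under noisy-OR, P(wilting | causes) = 1 − (1−0.04)·∏(1−qᵢ) over the active causes.
By total probability over the 4 (pest infestation, underwatering) configurations:
  P(wilting | root rot) = 0.52·0.728·0.768 + 0.8752·0.728·0.232 + 0.856·0.272·0.768 + 0.96256·0.272·0.232
        = 0.290734 + 0.147818 + 0.178815 + 0.060741 = 0.678108
Keeping only the pest infestation-present terms gives 0.239556, so
  P(pest infestation | wilting, root rot) = 0.239556 / 0.678108 ≈ 0.3533

P(pest infestation | wilting, root rot) ≈ 0.3533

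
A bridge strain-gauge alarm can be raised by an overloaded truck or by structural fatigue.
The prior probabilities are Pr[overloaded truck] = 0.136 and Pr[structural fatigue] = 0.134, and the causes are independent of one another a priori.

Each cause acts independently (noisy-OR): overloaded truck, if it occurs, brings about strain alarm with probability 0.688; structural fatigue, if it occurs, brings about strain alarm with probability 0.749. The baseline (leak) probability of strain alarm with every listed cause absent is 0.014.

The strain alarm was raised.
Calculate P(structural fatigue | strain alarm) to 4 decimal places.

P(structural fatigue | strain alarm) ≈ 0.5304

Under noisy-OR, P(strain alarm | causes) = 1 − (1−0.014)·∏(1−qᵢ) over the active causes.
P(strain alarm) = 0.014*0.864*0.866 + 0.752514*0.864*0.134 + 0.692368*0.136*0.866 + 0.922784*0.136*0.134 = 0.010475 + 0.087123 + 0.081544 + 0.016817 = 0.195959
Of this, 0.103940 comes from 0.087123 + 0.016817 (the structural fatigue=true cases).
So P(structural fatigue | strain alarm) = 0.103940/0.195959 ≈ 0.5304.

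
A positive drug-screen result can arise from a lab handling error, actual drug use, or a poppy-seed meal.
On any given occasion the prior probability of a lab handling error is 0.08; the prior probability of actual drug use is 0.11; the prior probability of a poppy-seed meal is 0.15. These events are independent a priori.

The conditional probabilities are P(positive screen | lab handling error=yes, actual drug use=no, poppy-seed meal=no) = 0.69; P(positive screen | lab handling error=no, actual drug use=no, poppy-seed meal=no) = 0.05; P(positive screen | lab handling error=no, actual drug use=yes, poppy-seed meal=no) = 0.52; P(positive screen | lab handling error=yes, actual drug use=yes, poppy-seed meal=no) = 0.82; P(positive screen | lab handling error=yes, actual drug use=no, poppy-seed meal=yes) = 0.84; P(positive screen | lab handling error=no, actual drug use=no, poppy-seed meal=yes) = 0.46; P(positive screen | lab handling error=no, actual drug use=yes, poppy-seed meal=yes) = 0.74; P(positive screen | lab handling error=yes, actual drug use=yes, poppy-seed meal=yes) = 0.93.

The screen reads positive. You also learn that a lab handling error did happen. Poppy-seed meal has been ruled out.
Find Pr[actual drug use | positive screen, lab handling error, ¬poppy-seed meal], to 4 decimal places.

Enumerate both values of actual drug use and weight by the priors:
  P(positive screen | lab handling error, ¬poppy-seed meal) = 0.69*0.89 + 0.82*0.11
        = 0.614100 + 0.090200 = 0.704300
The terms with actual drug use present sum to 0.090200, so
  P(actual drug use | positive screen, lab handling error, ¬poppy-seed meal) = 0.090200 / 0.704300 ≈ 0.1281

Pr[actual drug use | positive screen, lab handling error, ¬poppy-seed meal] ≈ 0.1281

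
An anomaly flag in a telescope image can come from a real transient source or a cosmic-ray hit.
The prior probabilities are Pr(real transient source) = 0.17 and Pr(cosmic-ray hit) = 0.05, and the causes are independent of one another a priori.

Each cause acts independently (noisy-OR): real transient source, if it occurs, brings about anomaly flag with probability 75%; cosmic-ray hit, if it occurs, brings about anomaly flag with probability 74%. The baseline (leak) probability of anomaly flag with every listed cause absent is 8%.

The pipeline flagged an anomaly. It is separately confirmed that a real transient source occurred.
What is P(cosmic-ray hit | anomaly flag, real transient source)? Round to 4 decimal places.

Under noisy-OR, P(anomaly flag | causes) = 1 − (1−0.08)·∏(1−qᵢ) over the active causes.
Sum P(anomaly flag|·) weighted by the priors over both values of cosmic-ray hit:
  P(anomaly flag | real transient source) = 0.77*0.95 + 0.9402*0.05
        = 0.731500 + 0.047010 = 0.778510
The terms with cosmic-ray hit present sum to 0.047010, so
  P(cosmic-ray hit | anomaly flag, real transient source) = 0.047010 / 0.778510 ≈ 0.0604

P(cosmic-ray hit | anomaly flag, real transient source) ≈ 0.0604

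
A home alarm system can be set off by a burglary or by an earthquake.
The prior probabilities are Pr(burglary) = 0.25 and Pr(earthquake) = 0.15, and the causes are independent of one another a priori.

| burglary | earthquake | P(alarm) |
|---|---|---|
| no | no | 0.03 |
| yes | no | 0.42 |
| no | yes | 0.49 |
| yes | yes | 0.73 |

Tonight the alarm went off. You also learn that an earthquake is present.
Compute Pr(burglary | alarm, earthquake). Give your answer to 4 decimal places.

P(alarm | earthquake) = 0.49·0.75 + 0.73·0.25 = 0.367500 + 0.182500 = 0.550000
Of this, 0.182500 comes from 0.73·0.25 (the burglary=true cases).
P(burglary | alarm, earthquake) = 0.182500 / 0.550000 ≈ 0.3318

Pr(burglary | alarm, earthquake) ≈ 0.3318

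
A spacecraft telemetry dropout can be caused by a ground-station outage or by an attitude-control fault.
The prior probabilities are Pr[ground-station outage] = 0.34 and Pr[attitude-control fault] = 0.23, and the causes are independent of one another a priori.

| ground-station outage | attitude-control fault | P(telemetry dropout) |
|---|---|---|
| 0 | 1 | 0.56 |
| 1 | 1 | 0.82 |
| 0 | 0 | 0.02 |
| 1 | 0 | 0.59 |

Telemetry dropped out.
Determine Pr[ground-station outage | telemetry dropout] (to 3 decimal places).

Numerator (weight on configurations with ground-station outage): 0.154462 + 0.064124 = 0.218586
The normalizing constant is 0.02·0.66·0.77 + 0.56·0.66·0.23 + 0.59·0.34·0.77 + 0.82·0.34·0.23 = 0.313758
P(ground-station outage | telemetry dropout) = 0.218586/0.313758 ≈ 0.697

Pr[ground-station outage | telemetry dropout] ≈ 0.697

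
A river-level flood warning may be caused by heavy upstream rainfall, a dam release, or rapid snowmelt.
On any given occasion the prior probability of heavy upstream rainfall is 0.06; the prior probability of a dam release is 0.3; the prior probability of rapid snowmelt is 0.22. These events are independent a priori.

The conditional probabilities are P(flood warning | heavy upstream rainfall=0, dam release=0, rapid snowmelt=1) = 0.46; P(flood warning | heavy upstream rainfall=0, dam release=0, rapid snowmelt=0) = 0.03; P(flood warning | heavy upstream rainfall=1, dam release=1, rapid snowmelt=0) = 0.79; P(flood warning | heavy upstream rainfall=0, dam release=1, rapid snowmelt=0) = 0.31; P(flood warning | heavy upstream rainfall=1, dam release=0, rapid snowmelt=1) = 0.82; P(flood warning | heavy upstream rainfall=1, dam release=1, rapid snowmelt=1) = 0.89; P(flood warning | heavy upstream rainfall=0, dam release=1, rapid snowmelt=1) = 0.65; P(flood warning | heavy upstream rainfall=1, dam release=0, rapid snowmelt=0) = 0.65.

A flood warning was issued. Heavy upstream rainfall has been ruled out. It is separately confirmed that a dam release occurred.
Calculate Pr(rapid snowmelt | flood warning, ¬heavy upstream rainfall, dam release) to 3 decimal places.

Enumerate both values of rapid snowmelt and weight by the priors:
  P(flood warning | ¬heavy upstream rainfall, dam release) = 0.31*0.78 + 0.65*0.22
        = 0.241800 + 0.143000 = 0.384800
Keeping only the rapid snowmelt-present terms gives 0.143000, so
  P(rapid snowmelt | flood warning, ¬heavy upstream rainfall, dam release) = 0.143000 / 0.384800 ≈ 0.372

Pr(rapid snowmelt | flood warning, ¬heavy upstream rainfall, dam release) ≈ 0.372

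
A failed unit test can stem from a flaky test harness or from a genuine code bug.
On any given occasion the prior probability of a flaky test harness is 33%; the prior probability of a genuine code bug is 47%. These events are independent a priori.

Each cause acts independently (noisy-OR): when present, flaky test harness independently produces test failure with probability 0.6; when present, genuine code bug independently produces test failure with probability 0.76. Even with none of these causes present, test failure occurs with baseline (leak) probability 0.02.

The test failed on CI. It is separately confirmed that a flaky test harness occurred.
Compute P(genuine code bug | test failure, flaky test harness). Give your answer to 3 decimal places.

Under noisy-OR, P(test failure | causes) = 1 − (1−0.02)·∏(1−qᵢ) over the active causes.
By total probability over both values of genuine code bug:
  P(test failure | flaky test harness) = 0.608·0.53 + 0.90592·0.47
        = 0.322240 + 0.425782 = 0.748022
Keeping only the genuine code bug-present terms gives 0.425782, so
  P(genuine code bug | test failure, flaky test harness) = 0.425782 / 0.748022 ≈ 0.569

P(genuine code bug | test failure, flaky test harness) ≈ 0.569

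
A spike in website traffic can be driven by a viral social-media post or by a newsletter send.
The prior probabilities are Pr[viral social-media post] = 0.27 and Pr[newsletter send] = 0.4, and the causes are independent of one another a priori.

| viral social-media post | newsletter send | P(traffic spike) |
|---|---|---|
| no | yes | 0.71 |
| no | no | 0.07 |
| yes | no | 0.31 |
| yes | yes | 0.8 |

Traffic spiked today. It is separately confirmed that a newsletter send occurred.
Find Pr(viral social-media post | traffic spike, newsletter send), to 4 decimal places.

Pr(viral social-media post | traffic spike, newsletter send) ≈ 0.2942

Sum P(traffic spike|·) weighted by the priors over both values of viral social-media post:
  P(traffic spike | newsletter send) = 0.71·0.73 + 0.8·0.27
        = 0.518300 + 0.216000 = 0.734300
The terms with viral social-media post present sum to 0.216000, so
  P(viral social-media post | traffic spike, newsletter send) = 0.216000 / 0.734300 ≈ 0.2942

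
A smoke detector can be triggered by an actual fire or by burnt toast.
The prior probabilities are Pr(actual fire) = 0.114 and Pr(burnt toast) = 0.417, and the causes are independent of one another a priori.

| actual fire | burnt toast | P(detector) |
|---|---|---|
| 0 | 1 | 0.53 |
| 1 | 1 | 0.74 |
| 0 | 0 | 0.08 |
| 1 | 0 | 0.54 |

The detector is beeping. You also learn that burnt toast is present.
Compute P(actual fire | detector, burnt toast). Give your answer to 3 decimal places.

P(actual fire | detector, burnt toast) ≈ 0.152

Sum P(detector|·) weighted by the priors over both values of actual fire:
  P(detector | burnt toast) = 0.53*0.886 + 0.74*0.114
        = 0.469580 + 0.084360 = 0.553940
Configurations with actual fire contribute 0.084360, so
  P(actual fire | detector, burnt toast) = 0.084360 / 0.553940 ≈ 0.152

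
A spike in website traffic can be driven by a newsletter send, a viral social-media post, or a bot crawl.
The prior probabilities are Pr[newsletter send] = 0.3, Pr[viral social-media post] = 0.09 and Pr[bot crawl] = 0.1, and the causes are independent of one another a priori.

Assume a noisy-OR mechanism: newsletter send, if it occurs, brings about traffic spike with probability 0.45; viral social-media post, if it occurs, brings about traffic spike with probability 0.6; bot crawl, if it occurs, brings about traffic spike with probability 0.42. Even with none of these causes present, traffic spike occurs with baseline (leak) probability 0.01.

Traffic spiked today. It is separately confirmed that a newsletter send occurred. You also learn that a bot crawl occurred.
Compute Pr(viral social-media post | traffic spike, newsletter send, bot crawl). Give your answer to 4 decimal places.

Under noisy-OR, P(traffic spike | causes) = 1 − (1−0.01)·∏(1−qᵢ) over the active causes.
P(traffic spike | newsletter send, bot crawl) = 0.68419·0.91 + 0.873676·0.09 = 0.622613 + 0.078631 = 0.701244
Restricting to configurations with viral social-media post present: 0.873676·0.09 = 0.078631.
Hence the posterior is 0.078631/0.701244 ≈ 0.1121.

Pr(viral social-media post | traffic spike, newsletter send, bot crawl) ≈ 0.1121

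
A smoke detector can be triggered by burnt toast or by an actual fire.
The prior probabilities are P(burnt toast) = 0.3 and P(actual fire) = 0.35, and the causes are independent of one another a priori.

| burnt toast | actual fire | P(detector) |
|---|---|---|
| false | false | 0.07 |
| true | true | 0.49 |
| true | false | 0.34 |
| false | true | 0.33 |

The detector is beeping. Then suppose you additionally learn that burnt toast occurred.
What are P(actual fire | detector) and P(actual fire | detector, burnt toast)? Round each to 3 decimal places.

P(actual fire | detector) ≈ 0.574; P(actual fire | detector, burnt toast) ≈ 0.437

P(detector) = 0.07*0.7*0.65 + 0.33*0.7*0.35 + 0.34*0.3*0.65 + 0.49*0.3*0.35 = 0.031850 + 0.080850 + 0.066300 + 0.051450 = 0.230450
The actual fire-present share is 0.080850 + 0.051450 = 0.132300.
P(actual fire | detector) = 0.132300 / 0.230450 ≈ 0.574

Now also conditioning on burnt toast=true:
By total probability over both values of actual fire:
  P(detector | burnt toast) = 0.34·0.65 + 0.49·0.35
        = 0.221000 + 0.171500 = 0.392500
Keeping only the actual fire-present terms gives 0.171500, so
  P(actual fire | detector, burnt toast) = 0.171500 / 0.392500 ≈ 0.437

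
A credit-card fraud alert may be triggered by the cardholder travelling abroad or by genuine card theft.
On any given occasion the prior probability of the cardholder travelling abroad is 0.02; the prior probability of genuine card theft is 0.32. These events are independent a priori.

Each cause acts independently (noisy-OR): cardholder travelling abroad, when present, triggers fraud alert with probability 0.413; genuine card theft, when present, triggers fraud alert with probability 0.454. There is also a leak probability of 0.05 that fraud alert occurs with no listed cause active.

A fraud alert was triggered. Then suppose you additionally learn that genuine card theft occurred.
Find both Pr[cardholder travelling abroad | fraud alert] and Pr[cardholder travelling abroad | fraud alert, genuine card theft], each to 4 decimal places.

Under noisy-OR, P(fraud alert | causes) = 1 − (1−0.05)·∏(1−qᵢ) over the active causes.
P(fraud alert) = 0.05×0.98×0.68 + 0.4813×0.98×0.32 + 0.44235×0.02×0.68 + 0.695523×0.02×0.32 = 0.033320 + 0.150936 + 0.006016 + 0.004451 = 0.194723
The cardholder travelling abroad-present share is 0.006016 + 0.004451 = 0.010467.
Hence the posterior is 0.010467/0.194723 ≈ 0.0538.

Now condition on the additional information:
Sum P(fraud alert|·) weighted by the priors over both values of cardholder travelling abroad:
  P(fraud alert | genuine card theft) = 0.4813×0.98 + 0.695523×0.02
        = 0.471674 + 0.013910 = 0.485584
Keeping only the cardholder travelling abroad-present terms gives 0.013910, so
  P(cardholder travelling abroad | fraud alert, genuine card theft) = 0.013910 / 0.485584 ≈ 0.0286

Pr[cardholder travelling abroad | fraud alert] ≈ 0.0538; Pr[cardholder travelling abroad | fraud alert, genuine card theft] ≈ 0.0286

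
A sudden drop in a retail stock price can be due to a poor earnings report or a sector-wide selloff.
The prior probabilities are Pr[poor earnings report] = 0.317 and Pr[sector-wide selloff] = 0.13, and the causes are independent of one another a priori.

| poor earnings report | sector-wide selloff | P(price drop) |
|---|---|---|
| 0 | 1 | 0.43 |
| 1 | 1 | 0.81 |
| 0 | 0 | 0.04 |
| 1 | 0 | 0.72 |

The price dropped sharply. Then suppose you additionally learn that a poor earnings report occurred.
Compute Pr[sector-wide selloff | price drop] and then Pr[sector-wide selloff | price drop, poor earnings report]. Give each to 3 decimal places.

Pr[sector-wide selloff | price drop] ≈ 0.243; Pr[sector-wide selloff | price drop, poor earnings report] ≈ 0.144

P(price drop) = 0.04·0.683·0.87 + 0.43·0.683·0.13 + 0.72·0.317·0.87 + 0.81·0.317·0.13 = 0.023768 + 0.038180 + 0.198569 + 0.033380 = 0.293897
Of this, 0.071560 comes from 0.038180 + 0.033380 (the sector-wide selloff=true cases).
Hence the posterior is 0.071560/0.293897 ≈ 0.243.

Now condition on the additional information:
For the numerator, keep only sector-wide selloff=true terms: 0.81·0.13 = 0.105300
Normalizer over all consistent configurations: 0.72·0.87 + 0.81·0.13 = 0.731700
P(sector-wide selloff | price drop, poor earnings report) = 0.105300/0.731700 ≈ 0.144
This is intercausal reasoning (explaining away): once poor earnings report accounts for the price drop, sector-wide selloff becomes less likely.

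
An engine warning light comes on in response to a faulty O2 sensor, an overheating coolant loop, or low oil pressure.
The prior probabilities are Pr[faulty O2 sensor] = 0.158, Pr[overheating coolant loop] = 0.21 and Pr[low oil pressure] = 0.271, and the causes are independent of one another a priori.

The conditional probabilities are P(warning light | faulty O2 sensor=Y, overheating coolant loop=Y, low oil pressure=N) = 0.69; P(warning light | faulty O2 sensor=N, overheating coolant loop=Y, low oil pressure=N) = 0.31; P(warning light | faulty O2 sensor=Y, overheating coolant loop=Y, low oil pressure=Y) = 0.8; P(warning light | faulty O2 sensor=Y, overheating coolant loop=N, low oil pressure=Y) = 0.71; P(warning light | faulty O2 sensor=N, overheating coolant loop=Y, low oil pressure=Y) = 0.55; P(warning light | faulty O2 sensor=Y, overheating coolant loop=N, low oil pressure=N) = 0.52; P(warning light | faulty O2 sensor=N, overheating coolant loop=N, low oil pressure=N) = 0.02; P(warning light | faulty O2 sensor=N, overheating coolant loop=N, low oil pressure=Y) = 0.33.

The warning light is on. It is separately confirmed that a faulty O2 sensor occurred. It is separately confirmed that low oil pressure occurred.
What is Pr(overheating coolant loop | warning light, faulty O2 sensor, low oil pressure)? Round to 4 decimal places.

Pr(overheating coolant loop | warning light, faulty O2 sensor, low oil pressure) ≈ 0.2305

P(warning light | faulty O2 sensor, low oil pressure) = 0.71*0.79 + 0.8*0.21 = 0.560900 + 0.168000 = 0.728900
The overheating coolant loop-present share is 0.8*0.21 = 0.168000.
P(overheating coolant loop | warning light, faulty O2 sensor, low oil pressure) = 0.168000 / 0.728900 ≈ 0.2305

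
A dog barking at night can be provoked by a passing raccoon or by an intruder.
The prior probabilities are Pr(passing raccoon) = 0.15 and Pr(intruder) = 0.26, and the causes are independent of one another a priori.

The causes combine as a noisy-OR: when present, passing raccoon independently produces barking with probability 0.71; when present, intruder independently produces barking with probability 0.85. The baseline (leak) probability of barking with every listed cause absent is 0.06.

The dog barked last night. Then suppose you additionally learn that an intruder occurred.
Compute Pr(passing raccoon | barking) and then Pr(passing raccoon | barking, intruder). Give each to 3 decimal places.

Pr(passing raccoon | barking) ≈ 0.342; Pr(passing raccoon | barking, intruder) ≈ 0.165

Under noisy-OR, P(barking | causes) = 1 − (1−0.06)·∏(1−qᵢ) over the active causes.
Numerator (weight on configurations with passing raccoon): 0.080741 + 0.037405 = 0.118146
Denominator P(barking): 0.06*0.85*0.74 + 0.859*0.85*0.26 + 0.7274*0.15*0.74 + 0.95911*0.15*0.26 = 0.345725
Posterior = 0.118146 / 0.345725 ≈ 0.342

Now condition on the additional information:
P(barking | intruder) = 0.859·0.85 + 0.95911·0.15 = 0.730150 + 0.143867 = 0.874017
The passing raccoon-present share is 0.95911·0.15 = 0.143867.
Hence the posterior is 0.143867/0.874017 ≈ 0.165.
— intruder explains away the evidence for passing raccoon.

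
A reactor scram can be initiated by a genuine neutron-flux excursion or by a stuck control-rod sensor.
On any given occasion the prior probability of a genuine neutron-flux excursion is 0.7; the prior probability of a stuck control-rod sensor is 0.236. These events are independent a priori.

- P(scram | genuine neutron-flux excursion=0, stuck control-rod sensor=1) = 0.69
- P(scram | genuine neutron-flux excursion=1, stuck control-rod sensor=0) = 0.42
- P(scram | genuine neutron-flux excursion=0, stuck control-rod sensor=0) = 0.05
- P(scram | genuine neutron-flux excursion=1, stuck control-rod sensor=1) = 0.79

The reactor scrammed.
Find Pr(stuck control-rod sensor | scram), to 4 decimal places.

P(scram) = 0.05×0.3×0.764 + 0.69×0.3×0.236 + 0.42×0.7×0.764 + 0.79×0.7×0.236 = 0.011460 + 0.048852 + 0.224616 + 0.130508 = 0.415436
Of this, 0.179360 comes from 0.048852 + 0.130508 (the stuck control-rod sensor=true cases).
Hence the posterior is 0.179360/0.415436 ≈ 0.4317.

Pr(stuck control-rod sensor | scram) ≈ 0.4317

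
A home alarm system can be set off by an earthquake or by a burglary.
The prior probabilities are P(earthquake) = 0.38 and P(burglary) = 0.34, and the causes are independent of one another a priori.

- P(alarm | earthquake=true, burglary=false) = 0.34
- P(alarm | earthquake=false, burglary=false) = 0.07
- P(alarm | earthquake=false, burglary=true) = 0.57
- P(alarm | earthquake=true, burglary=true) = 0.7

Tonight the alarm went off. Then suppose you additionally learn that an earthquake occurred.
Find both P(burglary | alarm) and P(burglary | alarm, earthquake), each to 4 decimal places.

By total probability over the 4 (earthquake, burglary) configurations:
  P(alarm) = 0.07·0.62·0.66 + 0.57·0.62·0.34 + 0.34·0.38·0.66 + 0.7·0.38·0.34
        = 0.028644 + 0.120156 + 0.085272 + 0.090440 = 0.324512
Configurations with burglary contribute 0.210596, so
  P(burglary | alarm) = 0.210596 / 0.324512 ≈ 0.6490

Now also conditioning on earthquake=true:
By total probability over both values of burglary:
  P(alarm | earthquake) = 0.34·0.66 + 0.7·0.34
        = 0.224400 + 0.238000 = 0.462400
Configurations with burglary contribute 0.238000, so
  P(burglary | alarm, earthquake) = 0.238000 / 0.462400 ≈ 0.5147
This is intercausal reasoning (explaining away): once earthquake accounts for the alarm, burglary becomes less likely.

P(burglary | alarm) ≈ 0.6490; P(burglary | alarm, earthquake) ≈ 0.5147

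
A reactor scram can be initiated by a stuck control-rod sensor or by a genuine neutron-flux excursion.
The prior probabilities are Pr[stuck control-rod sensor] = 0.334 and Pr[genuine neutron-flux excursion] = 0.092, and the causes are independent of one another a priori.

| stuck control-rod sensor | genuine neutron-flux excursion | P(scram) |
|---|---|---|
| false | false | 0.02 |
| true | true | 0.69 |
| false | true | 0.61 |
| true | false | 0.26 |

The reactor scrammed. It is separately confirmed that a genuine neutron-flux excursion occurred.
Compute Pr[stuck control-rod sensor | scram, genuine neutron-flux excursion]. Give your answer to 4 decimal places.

Enumerate both values of stuck control-rod sensor and weight by the priors:
  P(scram | genuine neutron-flux excursion) = 0.61*0.666 + 0.69*0.334
        = 0.406260 + 0.230460 = 0.636720
Configurations with stuck control-rod sensor contribute 0.230460, so
  P(stuck control-rod sensor | scram, genuine neutron-flux excursion) = 0.230460 / 0.636720 ≈ 0.3619

Pr[stuck control-rod sensor | scram, genuine neutron-flux excursion] ≈ 0.3619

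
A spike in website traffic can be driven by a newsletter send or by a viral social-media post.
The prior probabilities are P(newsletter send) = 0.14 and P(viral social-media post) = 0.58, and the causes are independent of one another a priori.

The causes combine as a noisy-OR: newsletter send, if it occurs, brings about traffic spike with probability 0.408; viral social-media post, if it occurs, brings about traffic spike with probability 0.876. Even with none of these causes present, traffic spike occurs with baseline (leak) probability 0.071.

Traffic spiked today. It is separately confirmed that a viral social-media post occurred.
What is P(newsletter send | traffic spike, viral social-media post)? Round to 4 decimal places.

P(newsletter send | traffic spike, viral social-media post) ≈ 0.1463

Under noisy-OR, P(traffic spike | causes) = 1 − (1−0.071)·∏(1−qᵢ) over the active causes.
P(traffic spike | viral social-media post) = 0.884804·0.86 + 0.931804·0.14 = 0.760931 + 0.130453 = 0.891384
Restricting to configurations with newsletter send present: 0.931804·0.14 = 0.130453.
P(newsletter send | traffic spike, viral social-media post) = 0.130453 / 0.891384 ≈ 0.1463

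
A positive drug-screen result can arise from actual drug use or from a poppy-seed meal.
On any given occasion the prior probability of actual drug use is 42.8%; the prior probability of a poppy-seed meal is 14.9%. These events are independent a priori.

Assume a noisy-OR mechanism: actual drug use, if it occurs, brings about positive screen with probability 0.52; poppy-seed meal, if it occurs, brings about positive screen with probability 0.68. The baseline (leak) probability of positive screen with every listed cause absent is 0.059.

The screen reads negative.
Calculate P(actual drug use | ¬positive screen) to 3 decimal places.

P(actual drug use | ¬positive screen) ≈ 0.264

Under noisy-OR, P(positive screen | causes) = 1 − (1−0.059)·∏(1−qᵢ) over the active causes.
P(¬positive screen) = 0.941×0.572×0.851 + 0.30112×0.572×0.149 + 0.45168×0.428×0.851 + 0.144538×0.428×0.149 = 0.458052 + 0.025664 + 0.164515 + 0.009217 = 0.657448
Of this, 0.173732 comes from 0.164515 + 0.009217 (the actual drug use=true cases).
P(actual drug use | ¬positive screen) = 0.173732 / 0.657448 ≈ 0.264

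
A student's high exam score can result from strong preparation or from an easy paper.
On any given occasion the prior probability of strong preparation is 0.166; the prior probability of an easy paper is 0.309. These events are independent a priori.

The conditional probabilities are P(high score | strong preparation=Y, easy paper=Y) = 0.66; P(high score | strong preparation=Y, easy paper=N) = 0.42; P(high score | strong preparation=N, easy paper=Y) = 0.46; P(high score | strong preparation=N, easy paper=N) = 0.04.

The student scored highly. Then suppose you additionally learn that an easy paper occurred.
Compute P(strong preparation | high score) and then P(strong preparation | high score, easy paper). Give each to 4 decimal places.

P(strong preparation | high score) ≈ 0.3668; P(strong preparation | high score, easy paper) ≈ 0.2221

Sum P(high score|·) weighted by the priors over the 4 (strong preparation, easy paper) configurations:
  P(high score) = 0.04×0.834×0.691 + 0.46×0.834×0.309 + 0.42×0.166×0.691 + 0.66×0.166×0.309
        = 0.023052 + 0.118545 + 0.048177 + 0.033854 = 0.223628
Keeping only the strong preparation-present terms gives 0.082031, so
  P(strong preparation | high score) = 0.082031 / 0.223628 ≈ 0.3668

Now also conditioning on easy paper=true:
For the numerator, keep only strong preparation=true terms: 0.66·0.166 = 0.109560
The normalizing constant is 0.46·0.834 + 0.66·0.166 = 0.493200
Posterior = 0.109560 / 0.493200 ≈ 0.2221
This is intercausal reasoning (explaining away): once easy paper accounts for the high score, strong preparation becomes less likely.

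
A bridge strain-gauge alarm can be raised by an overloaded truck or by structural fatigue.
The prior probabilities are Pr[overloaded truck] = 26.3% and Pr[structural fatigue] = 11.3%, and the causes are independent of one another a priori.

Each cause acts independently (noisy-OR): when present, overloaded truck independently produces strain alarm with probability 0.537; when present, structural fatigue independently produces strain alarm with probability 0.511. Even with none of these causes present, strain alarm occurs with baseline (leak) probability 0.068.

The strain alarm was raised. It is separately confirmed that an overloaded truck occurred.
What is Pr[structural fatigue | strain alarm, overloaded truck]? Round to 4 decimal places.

Under noisy-OR, P(strain alarm | causes) = 1 − (1−0.068)·∏(1−qᵢ) over the active causes.
P(strain alarm | overloaded truck) = 0.568484*0.887 + 0.788989*0.113 = 0.504245 + 0.089156 = 0.593401
The structural fatigue-present share is 0.788989*0.113 = 0.089156.
P(structural fatigue | strain alarm, overloaded truck) = 0.089156 / 0.593401 ≈ 0.1502

Pr[structural fatigue | strain alarm, overloaded truck] ≈ 0.1502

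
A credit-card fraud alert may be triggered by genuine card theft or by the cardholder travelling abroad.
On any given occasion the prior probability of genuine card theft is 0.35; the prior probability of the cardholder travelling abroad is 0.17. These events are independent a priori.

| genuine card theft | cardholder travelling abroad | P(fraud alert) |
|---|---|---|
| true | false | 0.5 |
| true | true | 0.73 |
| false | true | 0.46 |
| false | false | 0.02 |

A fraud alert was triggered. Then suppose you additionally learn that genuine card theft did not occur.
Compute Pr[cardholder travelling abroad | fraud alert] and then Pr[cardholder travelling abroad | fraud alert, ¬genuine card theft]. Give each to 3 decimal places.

Sum P(fraud alert|·) weighted by the priors over the 4 (genuine card theft, cardholder travelling abroad) configurations:
  P(fraud alert) = 0.02·0.65·0.83 + 0.46·0.65·0.17 + 0.5·0.35·0.83 + 0.73·0.35·0.17
        = 0.010790 + 0.050830 + 0.145250 + 0.043435 = 0.250305
Configurations with cardholder travelling abroad contribute 0.094265, so
  P(cardholder travelling abroad | fraud alert) = 0.094265 / 0.250305 ≈ 0.377

Now condition on the additional information:
Numerator (weight on configurations with cardholder travelling abroad): 0.46×0.17 = 0.078200
The normalizing constant is 0.02×0.83 + 0.46×0.17 = 0.094800
Posterior = 0.078200 / 0.094800 ≈ 0.825

Pr[cardholder travelling abroad | fraud alert] ≈ 0.377; Pr[cardholder travelling abroad | fraud alert, ¬genuine card theft] ≈ 0.825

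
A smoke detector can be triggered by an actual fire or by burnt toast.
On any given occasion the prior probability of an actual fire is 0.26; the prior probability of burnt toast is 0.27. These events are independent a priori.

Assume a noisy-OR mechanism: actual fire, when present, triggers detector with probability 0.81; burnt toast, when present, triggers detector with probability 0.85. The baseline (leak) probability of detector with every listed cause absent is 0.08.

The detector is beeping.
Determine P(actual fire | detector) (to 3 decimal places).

Under noisy-OR, P(detector | causes) = 1 − (1−0.08)·∏(1−qᵢ) over the active causes.
For the numerator, keep only actual fire=true terms: 0.156623 + 0.068359 = 0.224982
Normalizer over all consistent configurations: 0.08*0.74*0.73 + 0.862*0.74*0.27 + 0.8252*0.26*0.73 + 0.97378*0.26*0.27 = 0.440426
P(actual fire | detector) = 0.224982/0.440426 ≈ 0.511

P(actual fire | detector) ≈ 0.511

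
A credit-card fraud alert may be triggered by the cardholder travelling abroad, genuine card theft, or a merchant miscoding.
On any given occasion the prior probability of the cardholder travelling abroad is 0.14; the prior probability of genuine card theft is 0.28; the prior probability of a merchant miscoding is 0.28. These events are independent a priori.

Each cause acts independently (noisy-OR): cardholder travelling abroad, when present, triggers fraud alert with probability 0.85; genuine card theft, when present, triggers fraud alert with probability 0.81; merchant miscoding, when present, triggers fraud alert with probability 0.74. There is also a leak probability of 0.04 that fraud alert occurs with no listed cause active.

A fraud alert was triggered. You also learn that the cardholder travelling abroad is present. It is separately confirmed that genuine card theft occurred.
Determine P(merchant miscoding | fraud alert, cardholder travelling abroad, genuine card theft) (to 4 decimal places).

Under noisy-OR, P(fraud alert | causes) = 1 − (1−0.04)·∏(1−qᵢ) over the active causes.
P(fraud alert | cardholder travelling abroad, genuine card theft) = 0.97264*0.72 + 0.992886*0.28 = 0.700301 + 0.278008 = 0.978309
Of this, 0.278008 comes from 0.992886*0.28 (the merchant miscoding=true cases).
Hence the posterior is 0.278008/0.978309 ≈ 0.2842.

P(merchant miscoding | fraud alert, cardholder travelling abroad, genuine card theft) ≈ 0.2842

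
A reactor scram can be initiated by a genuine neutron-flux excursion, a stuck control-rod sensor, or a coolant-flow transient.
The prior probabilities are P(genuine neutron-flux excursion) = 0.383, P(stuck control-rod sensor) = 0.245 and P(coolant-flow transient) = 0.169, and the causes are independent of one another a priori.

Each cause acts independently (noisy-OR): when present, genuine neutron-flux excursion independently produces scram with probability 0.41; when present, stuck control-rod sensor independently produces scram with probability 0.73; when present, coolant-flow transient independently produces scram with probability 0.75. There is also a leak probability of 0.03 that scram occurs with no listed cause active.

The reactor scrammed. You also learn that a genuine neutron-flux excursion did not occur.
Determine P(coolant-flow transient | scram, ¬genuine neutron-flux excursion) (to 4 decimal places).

Under noisy-OR, P(scram | causes) = 1 − (1−0.03)·∏(1−qᵢ) over the active causes.
By total probability over the 4 (stuck control-rod sensor, coolant-flow transient) configurations:
  P(scram | ¬genuine neutron-flux excursion) = 0.03*0.755*0.831 + 0.7575*0.755*0.169 + 0.7381*0.245*0.831 + 0.934525*0.245*0.169
        = 0.018822 + 0.096653 + 0.150273 + 0.038694 = 0.304442
The terms with coolant-flow transient present sum to 0.135347, so
  P(coolant-flow transient | scram, ¬genuine neutron-flux excursion) = 0.135347 / 0.304442 ≈ 0.4446

P(coolant-flow transient | scram, ¬genuine neutron-flux excursion) ≈ 0.4446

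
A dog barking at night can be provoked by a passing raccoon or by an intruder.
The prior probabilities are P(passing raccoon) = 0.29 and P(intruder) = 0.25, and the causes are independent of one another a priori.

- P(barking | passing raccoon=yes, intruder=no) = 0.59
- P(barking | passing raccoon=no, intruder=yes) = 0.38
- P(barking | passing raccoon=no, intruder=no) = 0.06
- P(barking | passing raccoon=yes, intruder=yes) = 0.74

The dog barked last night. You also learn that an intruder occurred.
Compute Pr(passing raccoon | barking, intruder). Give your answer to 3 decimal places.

For the numerator, keep only passing raccoon=true terms: 0.74×0.29 = 0.214600
Denominator P(barking | intruder): 0.38×0.71 + 0.74×0.29 = 0.484400
P(passing raccoon | barking, intruder) = 0.214600/0.484400 ≈ 0.443

Pr(passing raccoon | barking, intruder) ≈ 0.443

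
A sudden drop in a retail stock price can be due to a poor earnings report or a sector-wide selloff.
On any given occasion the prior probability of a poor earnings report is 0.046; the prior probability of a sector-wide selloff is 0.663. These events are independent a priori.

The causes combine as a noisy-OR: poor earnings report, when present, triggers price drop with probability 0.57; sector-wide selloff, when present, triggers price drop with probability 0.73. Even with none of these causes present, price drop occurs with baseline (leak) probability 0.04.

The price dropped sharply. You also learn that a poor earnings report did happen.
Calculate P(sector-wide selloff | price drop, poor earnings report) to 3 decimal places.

P(sector-wide selloff | price drop, poor earnings report) ≈ 0.749

Under noisy-OR, P(price drop | causes) = 1 − (1−0.04)·∏(1−qᵢ) over the active causes.
Numerator (weight on configurations with sector-wide selloff): 0.888544×0.663 = 0.589105
The normalizing constant is 0.5872×0.337 + 0.888544×0.663 = 0.786991
Posterior = 0.589105 / 0.786991 ≈ 0.749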